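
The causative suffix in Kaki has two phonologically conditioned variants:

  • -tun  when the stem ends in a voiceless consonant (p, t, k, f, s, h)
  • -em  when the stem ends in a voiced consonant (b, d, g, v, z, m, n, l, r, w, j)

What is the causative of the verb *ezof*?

ezoftun

*ezof* — final consonant /f/ (voiceless) → -tun → *ezoftun*.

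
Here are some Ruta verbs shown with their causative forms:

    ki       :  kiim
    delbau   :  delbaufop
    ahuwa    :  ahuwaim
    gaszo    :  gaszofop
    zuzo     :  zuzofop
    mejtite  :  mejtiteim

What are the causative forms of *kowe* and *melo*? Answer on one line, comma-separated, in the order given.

The suffix is conditioned by the last vowel: -fop when the last vowel of the stem is a rounded vowel (*delbau*, *gaszo*, *zuzo*); -im when the last vowel of the stem is an unrounded vowel (*ki*, *ahuwa*, *mejtite*).
*kowe* — last vowel /e/ (an unrounded vowel) → -im → *koweim*.
*melo*: last vowel = /o/, a rounded vowel → -fop → *melofop*.

koweim, melofop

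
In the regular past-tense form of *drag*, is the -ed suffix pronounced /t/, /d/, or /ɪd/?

The stem *drag* ends in a voiced sound other than /d/.
The -ed suffix is realized as /ɪd/ after /t, d/; as /t/ after other voiceless consonants; and as /d/ after other voiced sounds.
So -ed on *drag* is pronounced /d/.

/d/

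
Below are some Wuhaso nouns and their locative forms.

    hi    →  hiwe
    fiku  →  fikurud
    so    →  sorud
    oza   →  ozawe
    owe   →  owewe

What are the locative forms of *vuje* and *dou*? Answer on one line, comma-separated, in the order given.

The alternation tracks the last vowel of the stem — -rud when the last vowel of the stem is a rounded vowel (*fiku*, *so*); -we when the last vowel of the stem is an unrounded vowel (*hi*, *oza*, *owe*).
The last vowel of *vuje* is /e/, which is an unrounded vowel, so the suffix is -we, giving *vujewe*.
*dou* — last vowel /u/ (a rounded vowel) → -rud → *dourud*.

vujewe, dourud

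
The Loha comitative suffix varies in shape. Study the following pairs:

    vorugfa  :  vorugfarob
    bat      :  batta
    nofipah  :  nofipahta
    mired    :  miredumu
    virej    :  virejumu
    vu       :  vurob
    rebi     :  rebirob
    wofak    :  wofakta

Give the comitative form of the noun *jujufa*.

jujufarob

The alternation tracks the final sound of the stem — -ta when the stem ends in a voiceless consonant (*bat*, *nofipah*, *wofak*); -umu when the stem ends in a voiced consonant (*mired*, *virej*); -rob when the stem ends in a vowel (*vorugfa*, *vu*, *rebi*).
Since the final sound of *jujufa* is /a/ (a vowel), it takes -rob, giving *jujufarob*.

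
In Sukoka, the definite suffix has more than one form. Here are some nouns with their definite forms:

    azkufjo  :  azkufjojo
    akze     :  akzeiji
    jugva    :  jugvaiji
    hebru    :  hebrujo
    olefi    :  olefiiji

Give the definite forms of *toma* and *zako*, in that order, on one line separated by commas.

tomaiji, zakojo

Looking at the last vowel of each stem: -jo when the last vowel of the stem is a rounded vowel (*azkufjo*, *hebru*); -iji when the last vowel of the stem is an unrounded vowel (*akze*, *jugva*, *olefi*).
Since the last vowel of *toma* is /a/ (an unrounded vowel), it takes -iji, giving *tomaiji*.
The last vowel of *zako* is /o/, which is a rounded vowel, so the suffix is -jo, giving *zakojo*.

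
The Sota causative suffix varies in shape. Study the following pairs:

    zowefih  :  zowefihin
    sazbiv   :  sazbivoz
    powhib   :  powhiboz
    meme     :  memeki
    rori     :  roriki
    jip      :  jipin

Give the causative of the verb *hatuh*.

Looking at the final sound of each stem: -in when the stem ends in a voiceless consonant (*zowefih*, *jip*); -oz when the stem ends in a voiced consonant (*sazbiv*, *powhib*); -ki when the stem ends in a vowel (*meme*, *rori*).
Since the final sound of *hatuh* is /h/ (a voiceless consonant), it takes -in, giving *hatuhin*.

hatuhin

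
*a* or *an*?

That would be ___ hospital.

The indefinite article is chosen by the initial *sound* of the following word, not its spelling.
*hospital* begins with the sound /h/ (h is pronounced) — a consonant sound.
So the article is *a*: That would be a hospital.

a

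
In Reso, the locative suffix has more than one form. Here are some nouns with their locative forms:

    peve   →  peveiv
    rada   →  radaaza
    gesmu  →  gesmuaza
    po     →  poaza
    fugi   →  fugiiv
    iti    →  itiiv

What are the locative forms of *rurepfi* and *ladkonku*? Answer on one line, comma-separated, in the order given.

rurepfiiv, ladkonkuaza

Looking at the last vowel of each stem: -iv when the last vowel of the stem is a front vowel (*peve*, *fugi*, *iti*); -aza when the last vowel of the stem is a back vowel (*rada*, *gesmu*, *po*).
The last vowel of *rurepfi* is /i/, which is a front vowel, so the suffix is -iv, giving *rurepfiiv*.
Since the last vowel of *ladkonku* is /u/ (a back vowel), it takes -aza, giving *ladkonkuaza*.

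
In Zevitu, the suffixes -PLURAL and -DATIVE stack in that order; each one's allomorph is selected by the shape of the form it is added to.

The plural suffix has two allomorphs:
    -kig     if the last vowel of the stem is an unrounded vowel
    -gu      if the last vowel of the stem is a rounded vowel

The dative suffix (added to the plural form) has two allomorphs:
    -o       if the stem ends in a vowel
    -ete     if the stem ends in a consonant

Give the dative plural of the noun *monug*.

monugguo

*monug*: last vowel = /u/, a rounded vowel → -gu → *monuggu*.
The plural form *monuggu*: final sound = /u/, a vowel → -o → *monugguo*.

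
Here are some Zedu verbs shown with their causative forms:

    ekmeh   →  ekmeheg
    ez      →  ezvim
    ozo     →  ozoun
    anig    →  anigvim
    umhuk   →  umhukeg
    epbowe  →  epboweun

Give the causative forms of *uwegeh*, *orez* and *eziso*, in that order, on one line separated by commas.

The suffix is conditioned by the final sound: -eg when the stem ends in a voiceless consonant (*ekmeh*, *umhuk*); -vim when the stem ends in a voiced consonant (*ez*, *anig*); -un when the stem ends in a vowel (*ozo*, *epbowe*).
Since the final sound of *uwegeh* is /h/ (a voiceless consonant), it takes -eg, giving *uwegeheg*.
*orez*: final sound = /z/, a voiced consonant → -vim → *orezvim*.
Since the final sound of *eziso* is /o/ (a vowel), it takes -un, giving *ezisoun*.

uwegeheg, orezvim, ezisoun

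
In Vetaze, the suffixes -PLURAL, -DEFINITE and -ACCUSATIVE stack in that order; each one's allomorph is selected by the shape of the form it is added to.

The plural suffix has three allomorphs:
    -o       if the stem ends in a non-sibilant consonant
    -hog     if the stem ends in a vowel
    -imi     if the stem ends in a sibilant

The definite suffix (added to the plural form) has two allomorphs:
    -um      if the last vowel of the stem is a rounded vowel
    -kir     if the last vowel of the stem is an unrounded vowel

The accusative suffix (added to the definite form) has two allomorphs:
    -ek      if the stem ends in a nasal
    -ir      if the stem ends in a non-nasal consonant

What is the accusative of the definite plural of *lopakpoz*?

lopakpozimikirir

*lopakpoz*: final sound = /z/, a sibilant → -imi → *lopakpozimi*.
The last vowel of the plural form *lopakpozimi* is /i/, which is an unrounded vowel, so the definite suffix is -kir, giving *lopakpozimikir*.
The definite form *lopakpozimikir* — final consonant /r/ (non-nasal) → -ir → *lopakpozimikirir*.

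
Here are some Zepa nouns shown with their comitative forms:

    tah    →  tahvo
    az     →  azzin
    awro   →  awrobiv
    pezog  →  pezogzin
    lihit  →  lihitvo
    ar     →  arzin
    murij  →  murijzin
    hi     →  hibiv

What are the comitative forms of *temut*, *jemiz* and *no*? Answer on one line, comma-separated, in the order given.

temutvo, jemizzin, nobiv

The alternation tracks the final sound of the stem — -vo when the stem ends in a voiceless consonant (*tah*, *lihit*); -zin when the stem ends in a voiced consonant (*az*, *pezog*, *ar*, *murij*); -biv when the stem ends in a vowel (*awro*, *hi*).
*temut* — final sound /t/ (a voiceless consonant) → -vo → *temutvo*.
*jemiz*: final sound = /z/, a voiced consonant → -zin → *jemizzin*.
*no* — final sound /o/ (a vowel) → -biv → *nobiv*.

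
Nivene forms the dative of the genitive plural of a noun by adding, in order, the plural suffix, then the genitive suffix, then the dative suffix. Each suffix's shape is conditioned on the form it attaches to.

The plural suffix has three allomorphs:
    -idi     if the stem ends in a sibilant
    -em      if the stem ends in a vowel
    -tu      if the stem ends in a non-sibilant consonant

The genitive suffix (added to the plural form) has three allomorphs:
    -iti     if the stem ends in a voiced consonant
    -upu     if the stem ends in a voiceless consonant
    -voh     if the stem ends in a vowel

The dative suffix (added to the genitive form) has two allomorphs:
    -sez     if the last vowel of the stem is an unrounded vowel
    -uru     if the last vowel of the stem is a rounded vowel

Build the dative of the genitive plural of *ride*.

rideemitisez

The final sound of *ride* is /e/, which is a vowel, so the plural suffix is -em, giving *rideem*.
The plural form *rideem*: final sound = /m/, a voiced consonant → -iti → *rideemiti*.
The last vowel of the genitive form *rideemiti* is /i/, which is an unrounded vowel, so the dative suffix is -sez, giving *rideemitisez*.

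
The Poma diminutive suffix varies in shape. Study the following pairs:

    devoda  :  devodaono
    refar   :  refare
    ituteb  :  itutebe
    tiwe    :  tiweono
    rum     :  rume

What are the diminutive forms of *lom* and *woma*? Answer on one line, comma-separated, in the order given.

The suffix is conditioned by the final sound: -e when the stem ends in a consonant (*refar*, *ituteb*, *rum*); -ono when the stem ends in a vowel (*devoda*, *tiwe*).
*lom* — final sound /m/ (a consonant) → -e → *lome*.
The final sound of *woma* is /a/, which is a vowel, so the suffix is -ono, giving *womaono*.

lome, womaono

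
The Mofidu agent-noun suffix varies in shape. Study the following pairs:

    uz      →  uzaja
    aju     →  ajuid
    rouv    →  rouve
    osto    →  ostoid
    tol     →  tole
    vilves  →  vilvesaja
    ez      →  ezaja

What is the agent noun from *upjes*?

The alternation tracks the final sound of the stem — -aja when the stem ends in a sibilant (*uz*, *vilves*, *ez*); -e when the stem ends in a non-sibilant consonant (*rouv*, *tol*); -id when the stem ends in a vowel (*aju*, *osto*).
*upjes* — final sound /s/ (a sibilant) → -aja → *upjesaja*.

upjesaja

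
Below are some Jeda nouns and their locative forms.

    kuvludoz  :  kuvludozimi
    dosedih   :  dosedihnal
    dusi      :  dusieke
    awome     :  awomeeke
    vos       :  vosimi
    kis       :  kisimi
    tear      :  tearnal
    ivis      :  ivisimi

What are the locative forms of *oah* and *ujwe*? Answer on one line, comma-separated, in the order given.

oahnal, ujweeke

The suffix is conditioned by the final sound: -imi when the stem ends in a sibilant (*kuvludoz*, *vos*, *kis*, *ivis*); -nal when the stem ends in a non-sibilant consonant (*dosedih*, *tear*); -eke when the stem ends in a vowel (*dusi*, *awome*).
The final sound of *oah* is /h/, which is a non-sibilant consonant, so the suffix is -nal, giving *oahnal*.
The final sound of *ujwe* is /e/, which is a vowel, so the suffix is -eke, giving *ujweeke*.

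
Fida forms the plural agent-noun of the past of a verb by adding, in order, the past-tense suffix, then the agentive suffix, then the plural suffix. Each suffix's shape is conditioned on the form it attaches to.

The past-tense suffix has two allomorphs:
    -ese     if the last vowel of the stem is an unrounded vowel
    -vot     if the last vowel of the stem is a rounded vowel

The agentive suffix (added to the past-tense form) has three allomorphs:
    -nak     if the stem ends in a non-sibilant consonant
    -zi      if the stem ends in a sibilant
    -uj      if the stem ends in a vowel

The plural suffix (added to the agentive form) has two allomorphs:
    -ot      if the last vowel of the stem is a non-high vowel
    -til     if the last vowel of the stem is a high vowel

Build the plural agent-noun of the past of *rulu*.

ruluvotnakot

*rulu*: last vowel = /u/, a rounded vowel → -vot → *ruluvot*.
The final sound of the past-tense form *ruluvot* is /t/, which is a non-sibilant consonant, so the agentive suffix is -nak, giving *ruluvotnak*.
The last vowel of the agentive form *ruluvotnak* is /a/, which is a non-high vowel, so the plural suffix is -ot, giving *ruluvotnakot*.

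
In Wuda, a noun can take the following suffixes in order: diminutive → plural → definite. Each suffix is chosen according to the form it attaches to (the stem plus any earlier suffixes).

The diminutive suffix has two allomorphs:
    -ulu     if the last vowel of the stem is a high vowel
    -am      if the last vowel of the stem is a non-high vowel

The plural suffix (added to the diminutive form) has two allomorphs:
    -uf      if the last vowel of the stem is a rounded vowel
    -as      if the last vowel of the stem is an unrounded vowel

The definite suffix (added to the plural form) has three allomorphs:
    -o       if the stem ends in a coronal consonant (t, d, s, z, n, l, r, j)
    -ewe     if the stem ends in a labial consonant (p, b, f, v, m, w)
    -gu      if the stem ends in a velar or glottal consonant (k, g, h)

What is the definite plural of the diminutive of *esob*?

esobamaso

The last vowel of *esob* is /o/, which is a non-high vowel, so the diminutive suffix is -am, giving *esobam*.
The last vowel of the diminutive form *esobam* is /a/, which is an unrounded vowel, so the plural suffix is -as, giving *esobamas*.
Since the final consonant of the plural form *esobamas* is /s/ (coronal), it takes -o, giving *esobamaso*.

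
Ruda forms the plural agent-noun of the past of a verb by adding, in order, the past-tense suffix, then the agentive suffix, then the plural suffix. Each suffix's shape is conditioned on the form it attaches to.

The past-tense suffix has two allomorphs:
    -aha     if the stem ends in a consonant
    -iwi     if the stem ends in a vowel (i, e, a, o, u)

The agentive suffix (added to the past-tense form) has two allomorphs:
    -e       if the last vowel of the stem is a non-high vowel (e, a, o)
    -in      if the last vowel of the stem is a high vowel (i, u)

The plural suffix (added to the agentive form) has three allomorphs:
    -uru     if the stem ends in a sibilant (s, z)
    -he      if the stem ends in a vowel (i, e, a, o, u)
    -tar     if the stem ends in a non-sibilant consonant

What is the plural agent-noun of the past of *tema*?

temaiwiintar

*tema* — final sound /a/ (a vowel) → -iwi → *temaiwi*.
The last vowel of the past-tense form *temaiwi* is /i/, which is a high vowel, so the agentive suffix is -in, giving *temaiwiin*.
The final sound of the agentive form *temaiwiin* is /n/, which is a non-sibilant consonant, so the plural suffix is -tar, giving *temaiwiintar*.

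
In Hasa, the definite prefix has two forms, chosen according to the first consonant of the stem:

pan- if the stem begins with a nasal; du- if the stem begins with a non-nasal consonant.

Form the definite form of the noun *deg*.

dudeg

*deg*: first consonant = /d/, non-nasal → du- → *dudeg*.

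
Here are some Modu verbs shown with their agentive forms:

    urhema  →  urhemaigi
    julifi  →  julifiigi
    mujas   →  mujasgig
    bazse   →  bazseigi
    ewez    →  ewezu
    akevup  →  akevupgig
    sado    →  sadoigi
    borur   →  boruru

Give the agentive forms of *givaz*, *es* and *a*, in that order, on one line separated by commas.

givazu, esgig, aigi

The alternation tracks the final sound of the stem — -gig when the stem ends in a voiceless consonant (*mujas*, *akevup*); -u when the stem ends in a voiced consonant (*ewez*, *borur*); -igi when the stem ends in a vowel (*urhema*, *julifi*, *bazse*, *sado*).
*givaz* — final sound /z/ (a voiced consonant) → -u → *givazu*.
*es* — final sound /s/ (a voiceless consonant) → -gig → *esgig*.
*a*: final sound = /a/, a vowel → -igi → *aigi*.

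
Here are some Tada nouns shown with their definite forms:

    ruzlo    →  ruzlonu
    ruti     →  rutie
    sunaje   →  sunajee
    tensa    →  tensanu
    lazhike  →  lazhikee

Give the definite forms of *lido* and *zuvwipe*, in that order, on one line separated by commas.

Looking at the last vowel of each stem: -e when the last vowel of the stem is a front vowel (*ruti*, *sunaje*, *lazhike*); -nu when the last vowel of the stem is a back vowel (*ruzlo*, *tensa*).
*lido*: last vowel = /o/, a back vowel → -nu → *lidonu*.
*zuvwipe*: last vowel = /e/, a front vowel → -e → *zuvwipee*.

lidonu, zuvwipee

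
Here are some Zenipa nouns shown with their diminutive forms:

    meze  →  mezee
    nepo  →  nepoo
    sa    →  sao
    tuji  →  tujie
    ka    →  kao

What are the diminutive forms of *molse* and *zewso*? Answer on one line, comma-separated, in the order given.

The pattern is front/back vowel harmony: -e when the last vowel of the stem is a front vowel (*meze*, *tuji*); -o when the last vowel of the stem is a back vowel (*nepo*, *sa*, *ka*).
*molse* — last vowel /e/ (a front vowel) → -e → *molsee*.
*zewso* — last vowel /o/ (a back vowel) → -o → *zewsoo*.

molsee, zewsoo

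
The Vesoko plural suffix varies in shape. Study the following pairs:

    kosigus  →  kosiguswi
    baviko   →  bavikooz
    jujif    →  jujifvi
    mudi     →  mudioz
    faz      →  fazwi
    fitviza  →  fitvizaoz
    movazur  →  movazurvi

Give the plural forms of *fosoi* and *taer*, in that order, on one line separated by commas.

fosoioz, taervi

Looking at the final sound of each stem: -wi when the stem ends in a sibilant (*kosigus*, *faz*); -vi when the stem ends in a non-sibilant consonant (*jujif*, *movazur*); -oz when the stem ends in a vowel (*baviko*, *mudi*, *fitviza*).
*fosoi* — final sound /i/ (a vowel) → -oz → *fosoioz*.
Since the final sound of *taer* is /r/ (a non-sibilant consonant), it takes -vi, giving *taervi*.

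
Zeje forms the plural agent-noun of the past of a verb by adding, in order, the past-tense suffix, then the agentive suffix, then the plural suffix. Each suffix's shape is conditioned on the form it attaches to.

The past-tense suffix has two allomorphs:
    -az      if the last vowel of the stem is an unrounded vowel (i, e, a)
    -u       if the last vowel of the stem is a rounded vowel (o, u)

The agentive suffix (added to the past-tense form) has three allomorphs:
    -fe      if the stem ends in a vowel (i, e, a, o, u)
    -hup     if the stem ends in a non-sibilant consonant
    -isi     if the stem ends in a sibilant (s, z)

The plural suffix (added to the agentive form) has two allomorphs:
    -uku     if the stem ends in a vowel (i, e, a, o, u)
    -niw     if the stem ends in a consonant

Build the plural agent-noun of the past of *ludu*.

Since the last vowel of *ludu* is /u/ (a rounded vowel), it takes -u, giving *luduu*.
Since the final sound of the past-tense form *luduu* is /u/ (a vowel), it takes -fe, giving *luduufe*.
The agentive form *luduufe*: final sound = /e/, a vowel → -uku → *luduufeuku*.

luduufeuku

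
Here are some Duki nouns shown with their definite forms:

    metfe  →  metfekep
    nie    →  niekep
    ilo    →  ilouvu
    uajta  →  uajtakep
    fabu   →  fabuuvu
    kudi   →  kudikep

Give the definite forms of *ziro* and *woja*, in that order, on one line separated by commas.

Looking at the last vowel of each stem: -uvu when the last vowel of the stem is a rounded vowel (*ilo*, *fabu*); -kep when the last vowel of the stem is an unrounded vowel (*metfe*, *nie*, *uajta*, *kudi*).
*ziro* — last vowel /o/ (a rounded vowel) → -uvu → *zirouvu*.
*woja*: last vowel = /a/, an unrounded vowel → -kep → *wojakep*.

zirouvu, wojakep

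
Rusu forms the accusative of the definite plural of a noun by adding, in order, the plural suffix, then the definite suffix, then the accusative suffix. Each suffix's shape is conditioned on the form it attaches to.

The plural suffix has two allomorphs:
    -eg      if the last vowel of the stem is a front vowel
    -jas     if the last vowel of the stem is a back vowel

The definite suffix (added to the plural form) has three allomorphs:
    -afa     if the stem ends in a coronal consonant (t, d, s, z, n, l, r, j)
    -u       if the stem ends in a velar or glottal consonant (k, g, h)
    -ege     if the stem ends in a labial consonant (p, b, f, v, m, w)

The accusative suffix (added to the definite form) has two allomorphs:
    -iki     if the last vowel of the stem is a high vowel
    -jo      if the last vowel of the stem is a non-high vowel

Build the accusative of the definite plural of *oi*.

oieguiki

Since the last vowel of *oi* is /i/ (a front vowel), it takes -eg, giving *oieg*.
The plural form *oieg*: final consonant = /g/, velar/glottal → -u → *oiegu*.
The definite form *oiegu* — last vowel /u/ (a high vowel) → -iki → *oieguiki*.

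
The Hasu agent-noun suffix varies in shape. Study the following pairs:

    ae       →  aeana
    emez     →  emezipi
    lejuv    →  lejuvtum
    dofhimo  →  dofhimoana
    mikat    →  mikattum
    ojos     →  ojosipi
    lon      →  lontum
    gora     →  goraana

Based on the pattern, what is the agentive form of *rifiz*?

The suffix is conditioned by the final sound: -ipi when the stem ends in a sibilant (*emez*, *ojos*); -tum when the stem ends in a non-sibilant consonant (*lejuv*, *mikat*, *lon*); -ana when the stem ends in a vowel (*ae*, *dofhimo*, *gora*).
*rifiz*: final sound = /z/, a sibilant → -ipi → *rifizipi*.

rifizipi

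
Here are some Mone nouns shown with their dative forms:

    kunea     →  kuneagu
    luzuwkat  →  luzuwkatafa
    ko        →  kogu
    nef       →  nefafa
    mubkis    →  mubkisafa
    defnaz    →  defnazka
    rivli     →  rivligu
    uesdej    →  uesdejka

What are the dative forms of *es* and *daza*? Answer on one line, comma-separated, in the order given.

esafa, dazagu

The alternation tracks the final sound of the stem — -afa when the stem ends in a voiceless consonant (*luzuwkat*, *nef*, *mubkis*); -ka when the stem ends in a voiced consonant (*defnaz*, *uesdej*); -gu when the stem ends in a vowel (*kunea*, *ko*, *rivli*).
The final sound of *es* is /s/, which is a voiceless consonant, so the suffix is -afa, giving *esafa*.
*daza*: final sound = /a/, a vowel → -gu → *dazagu*.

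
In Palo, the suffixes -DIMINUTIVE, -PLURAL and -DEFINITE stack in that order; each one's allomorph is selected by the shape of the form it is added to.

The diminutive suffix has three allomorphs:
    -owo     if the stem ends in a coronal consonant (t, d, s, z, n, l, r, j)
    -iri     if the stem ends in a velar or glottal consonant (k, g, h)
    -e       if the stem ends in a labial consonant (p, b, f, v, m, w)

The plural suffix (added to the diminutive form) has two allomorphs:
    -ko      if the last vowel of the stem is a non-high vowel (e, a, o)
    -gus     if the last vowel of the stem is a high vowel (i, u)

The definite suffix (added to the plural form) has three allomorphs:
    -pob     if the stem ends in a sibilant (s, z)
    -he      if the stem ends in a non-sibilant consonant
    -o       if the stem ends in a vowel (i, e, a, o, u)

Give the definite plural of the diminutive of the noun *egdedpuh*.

*egdedpuh*: final consonant = /h/, velar/glottal → -iri → *egdedpuhiri*.
Since the last vowel of the diminutive form *egdedpuhiri* is /i/ (a high vowel), it takes -gus, giving *egdedpuhirigus*.
The plural form *egdedpuhirigus* — final sound /s/ (a sibilant) → -pob → *egdedpuhiriguspob*.

egdedpuhiriguspob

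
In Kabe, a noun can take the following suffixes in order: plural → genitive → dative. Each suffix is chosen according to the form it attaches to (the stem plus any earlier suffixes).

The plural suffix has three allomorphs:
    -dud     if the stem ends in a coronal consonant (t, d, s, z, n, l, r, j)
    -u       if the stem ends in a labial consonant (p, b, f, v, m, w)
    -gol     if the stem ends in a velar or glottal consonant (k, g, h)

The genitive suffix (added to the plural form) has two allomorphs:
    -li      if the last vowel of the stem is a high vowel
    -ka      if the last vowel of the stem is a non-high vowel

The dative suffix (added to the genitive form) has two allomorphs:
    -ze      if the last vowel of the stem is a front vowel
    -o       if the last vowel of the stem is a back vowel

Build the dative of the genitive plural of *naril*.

Since the final consonant of *naril* is /l/ (coronal), it takes -dud, giving *narildud*.
The last vowel of the plural form *narildud* is /u/, which is a high vowel, so the genitive suffix is -li, giving *narildudli*.
The last vowel of the genitive form *narildudli* is /i/, which is a front vowel, so the dative suffix is -ze, giving *narildudlize*.

narildudlize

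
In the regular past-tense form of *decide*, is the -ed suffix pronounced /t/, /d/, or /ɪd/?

/ɪd/

The stem *decide* ends in /t/ or /d/.
The -ed suffix is realized as /ɪd/ after /t, d/; as /t/ after other voiceless consonants; and as /d/ after other voiced sounds.
So -ed on *decide* is pronounced /ɪd/.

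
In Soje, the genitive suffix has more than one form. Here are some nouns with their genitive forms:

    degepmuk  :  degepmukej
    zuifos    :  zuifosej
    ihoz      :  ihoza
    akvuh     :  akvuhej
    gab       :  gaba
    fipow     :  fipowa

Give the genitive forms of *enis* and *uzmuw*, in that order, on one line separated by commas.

The alternation tracks the final consonant of the stem — -ej when the stem ends in a voiceless consonant (*degepmuk*, *zuifos*, *akvuh*); -a when the stem ends in a voiced consonant (*ihoz*, *gab*, *fipow*).
The final consonant of *enis* is /s/, which is voiceless, so the suffix is -ej, giving *enisej*.
Since the final consonant of *uzmuw* is /w/ (voiced), it takes -a, giving *uzmuwa*.

enisej, uzmuwa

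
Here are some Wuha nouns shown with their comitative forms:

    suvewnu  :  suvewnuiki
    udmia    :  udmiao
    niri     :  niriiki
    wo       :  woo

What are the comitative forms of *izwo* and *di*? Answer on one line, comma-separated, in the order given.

The alternation tracks the last vowel of the stem — -iki when the last vowel of the stem is a high vowel (*suvewnu*, *niri*); -o when the last vowel of the stem is a non-high vowel (*udmia*, *wo*).
*izwo* — last vowel /o/ (a non-high vowel) → -o → *izwoo*.
The last vowel of *di* is /i/, which is a high vowel, so the suffix is -iki, giving *diiki*.

izwoo, diiki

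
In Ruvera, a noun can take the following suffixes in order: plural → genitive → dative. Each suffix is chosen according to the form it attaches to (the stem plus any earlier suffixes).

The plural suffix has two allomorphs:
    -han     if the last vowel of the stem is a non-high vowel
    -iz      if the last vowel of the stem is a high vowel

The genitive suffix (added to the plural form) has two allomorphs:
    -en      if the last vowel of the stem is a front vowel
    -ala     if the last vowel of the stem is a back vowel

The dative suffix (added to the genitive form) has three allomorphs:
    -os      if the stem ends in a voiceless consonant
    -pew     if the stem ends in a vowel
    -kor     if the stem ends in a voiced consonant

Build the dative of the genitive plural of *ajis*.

*ajis* — last vowel /i/ (a high vowel) → -iz → *ajisiz*.
The plural form *ajisiz*: last vowel = /i/, a front vowel → -en → *ajisizen*.
Since the final sound of the genitive form *ajisizen* is /n/ (a voiced consonant), it takes -kor, giving *ajisizenkor*.

ajisizenkor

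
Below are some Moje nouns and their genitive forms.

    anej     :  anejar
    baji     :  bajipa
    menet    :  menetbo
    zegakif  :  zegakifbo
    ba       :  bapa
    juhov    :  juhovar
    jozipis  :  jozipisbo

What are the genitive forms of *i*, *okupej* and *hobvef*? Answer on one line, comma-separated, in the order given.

The pattern is voicing of the final sound: -bo when the stem ends in a voiceless consonant (*menet*, *zegakif*, *jozipis*); -ar when the stem ends in a voiced consonant (*anej*, *juhov*); -pa when the stem ends in a vowel (*baji*, *ba*).
*i*: final sound = /i/, a vowel → -pa → *ipa*.
*okupej* — final sound /j/ (a voiced consonant) → -ar → *okupejar*.
The final sound of *hobvef* is /f/, which is a voiceless consonant, so the suffix is -bo, giving *hobvefbo*.

ipa, okupejar, hobvefbo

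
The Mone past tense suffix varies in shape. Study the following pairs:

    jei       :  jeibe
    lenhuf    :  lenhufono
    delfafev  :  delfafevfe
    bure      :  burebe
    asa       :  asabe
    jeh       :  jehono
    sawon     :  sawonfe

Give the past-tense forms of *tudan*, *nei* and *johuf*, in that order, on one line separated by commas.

tudanfe, neibe, johufono

The pattern is voicing of the final sound: -ono when the stem ends in a voiceless consonant (*lenhuf*, *jeh*); -fe when the stem ends in a voiced consonant (*delfafev*, *sawon*); -be when the stem ends in a vowel (*jei*, *bure*, *asa*).
*tudan*: final sound = /n/, a voiced consonant → -fe → *tudanfe*.
Since the final sound of *nei* is /i/ (a vowel), it takes -be, giving *neibe*.
Since the final sound of *johuf* is /f/ (a voiceless consonant), it takes -ono, giving *johufono*.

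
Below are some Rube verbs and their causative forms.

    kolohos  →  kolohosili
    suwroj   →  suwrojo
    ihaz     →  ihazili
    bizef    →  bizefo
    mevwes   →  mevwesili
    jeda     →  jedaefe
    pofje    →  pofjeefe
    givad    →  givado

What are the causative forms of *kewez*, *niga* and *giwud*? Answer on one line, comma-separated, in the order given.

Looking at the final sound of each stem: -ili when the stem ends in a sibilant (*kolohos*, *ihaz*, *mevwes*); -o when the stem ends in a non-sibilant consonant (*suwroj*, *bizef*, *givad*); -efe when the stem ends in a vowel (*jeda*, *pofje*).
The final sound of *kewez* is /z/, which is a sibilant, so the suffix is -ili, giving *kewezili*.
Since the final sound of *niga* is /a/ (a vowel), it takes -efe, giving *nigaefe*.
*giwud* — final sound /d/ (a non-sibilant consonant) → -o → *giwudo*.

kewezili, nigaefe, giwudo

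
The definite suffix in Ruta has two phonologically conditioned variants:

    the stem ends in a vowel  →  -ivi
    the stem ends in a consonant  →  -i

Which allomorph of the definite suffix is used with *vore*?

The final sound of *vore* is /e/, which is a vowel, so the suffix is -ivi.

-ivi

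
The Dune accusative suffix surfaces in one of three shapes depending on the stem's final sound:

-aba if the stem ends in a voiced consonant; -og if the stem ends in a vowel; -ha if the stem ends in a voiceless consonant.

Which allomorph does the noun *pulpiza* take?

Since the final sound of *pulpiza* is /a/ (a vowel), it takes -og.

-og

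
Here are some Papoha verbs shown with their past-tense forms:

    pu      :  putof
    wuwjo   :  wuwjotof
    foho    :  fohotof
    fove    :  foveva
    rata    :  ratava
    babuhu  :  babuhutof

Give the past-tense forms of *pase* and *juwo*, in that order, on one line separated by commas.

paseva, juwotof

The alternation tracks the last vowel of the stem — -tof when the last vowel of the stem is a rounded vowel (*pu*, *wuwjo*, *foho*, *babuhu*); -va when the last vowel of the stem is an unrounded vowel (*fove*, *rata*).
*pase* — last vowel /e/ (an unrounded vowel) → -va → *paseva*.
The last vowel of *juwo* is /o/, which is a rounded vowel, so the suffix is -tof, giving *juwotof*.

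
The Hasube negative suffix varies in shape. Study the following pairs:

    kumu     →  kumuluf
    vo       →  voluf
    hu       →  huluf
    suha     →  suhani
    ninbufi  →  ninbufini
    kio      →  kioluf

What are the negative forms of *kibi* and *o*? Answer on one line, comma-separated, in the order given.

The suffix is conditioned by the last vowel: -luf when the last vowel of the stem is a rounded vowel (*kumu*, *vo*, *hu*, *kio*); -ni when the last vowel of the stem is an unrounded vowel (*suha*, *ninbufi*).
*kibi*: last vowel = /i/, an unrounded vowel → -ni → *kibini*.
*o* — last vowel /o/ (a rounded vowel) → -luf → *oluf*.

kibini, oluf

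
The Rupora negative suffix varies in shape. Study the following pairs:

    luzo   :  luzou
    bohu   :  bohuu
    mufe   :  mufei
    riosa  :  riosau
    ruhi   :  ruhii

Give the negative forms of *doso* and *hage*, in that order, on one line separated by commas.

The alternation tracks the last vowel of the stem — -i when the last vowel of the stem is a front vowel (*mufe*, *ruhi*); -u when the last vowel of the stem is a back vowel (*luzo*, *bohu*, *riosa*).
*doso*: last vowel = /o/, a back vowel → -u → *dosou*.
Since the last vowel of *hage* is /e/ (a front vowel), it takes -i, giving *hagei*.

dosou, hagei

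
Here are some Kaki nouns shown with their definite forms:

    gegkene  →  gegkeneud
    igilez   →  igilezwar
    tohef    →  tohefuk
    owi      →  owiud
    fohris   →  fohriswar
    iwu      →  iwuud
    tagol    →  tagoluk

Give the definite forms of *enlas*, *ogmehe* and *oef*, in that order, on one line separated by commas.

The alternation tracks the final sound of the stem — -war when the stem ends in a sibilant (*igilez*, *fohris*); -uk when the stem ends in a non-sibilant consonant (*tohef*, *tagol*); -ud when the stem ends in a vowel (*gegkene*, *owi*, *iwu*).
Since the final sound of *enlas* is /s/ (a sibilant), it takes -war, giving *enlaswar*.
*ogmehe* — final sound /e/ (a vowel) → -ud → *ogmeheud*.
The final sound of *oef* is /f/, which is a non-sibilant consonant, so the suffix is -uk, giving *oefuk*.

enlaswar, ogmeheud, oefuk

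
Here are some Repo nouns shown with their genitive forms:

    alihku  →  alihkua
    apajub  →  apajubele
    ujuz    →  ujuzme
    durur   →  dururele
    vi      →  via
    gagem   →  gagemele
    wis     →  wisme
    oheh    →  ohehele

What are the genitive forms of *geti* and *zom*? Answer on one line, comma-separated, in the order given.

Looking at the final sound of each stem: -me when the stem ends in a sibilant (*ujuz*, *wis*); -ele when the stem ends in a non-sibilant consonant (*apajub*, *durur*, *gagem*, *oheh*); -a when the stem ends in a vowel (*alihku*, *vi*).
Since the final sound of *geti* is /i/ (a vowel), it takes -a, giving *getia*.
*zom* — final sound /m/ (a non-sibilant consonant) → -ele → *zomele*.

getia, zomele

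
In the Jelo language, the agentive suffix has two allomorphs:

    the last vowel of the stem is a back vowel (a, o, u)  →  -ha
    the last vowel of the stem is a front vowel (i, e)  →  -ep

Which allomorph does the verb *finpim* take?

-ep

Since the last vowel of *finpim* is /i/ (a front vowel), it takes -ep.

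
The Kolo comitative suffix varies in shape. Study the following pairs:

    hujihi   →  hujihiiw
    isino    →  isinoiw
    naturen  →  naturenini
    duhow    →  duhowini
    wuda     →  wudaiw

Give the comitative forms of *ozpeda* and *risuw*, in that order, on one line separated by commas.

Looking at the final sound of each stem: -ini when the stem ends in a consonant (*naturen*, *duhow*); -iw when the stem ends in a vowel (*hujihi*, *isino*, *wuda*).
*ozpeda* — final sound /a/ (a vowel) → -iw → *ozpedaiw*.
The final sound of *risuw* is /w/, which is a consonant, so the suffix is -ini, giving *risuwini*.

ozpedaiw, risuwini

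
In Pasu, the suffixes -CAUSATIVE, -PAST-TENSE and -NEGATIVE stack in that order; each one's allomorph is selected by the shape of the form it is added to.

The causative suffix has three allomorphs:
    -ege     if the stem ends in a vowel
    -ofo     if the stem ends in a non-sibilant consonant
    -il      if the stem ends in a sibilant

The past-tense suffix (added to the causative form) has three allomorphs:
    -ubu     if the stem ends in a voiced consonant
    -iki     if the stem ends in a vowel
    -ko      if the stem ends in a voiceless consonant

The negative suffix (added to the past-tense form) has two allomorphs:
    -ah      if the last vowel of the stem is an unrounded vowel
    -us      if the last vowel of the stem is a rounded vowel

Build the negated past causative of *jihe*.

Since the final sound of *jihe* is /e/ (a vowel), it takes -ege, giving *jiheege*.
The causative form *jiheege* — final sound /e/ (a vowel) → -iki → *jiheegeiki*.
Since the last vowel of the past-tense form *jiheegeiki* is /i/ (an unrounded vowel), it takes -ah, giving *jiheegeikiah*.

jiheegeikiah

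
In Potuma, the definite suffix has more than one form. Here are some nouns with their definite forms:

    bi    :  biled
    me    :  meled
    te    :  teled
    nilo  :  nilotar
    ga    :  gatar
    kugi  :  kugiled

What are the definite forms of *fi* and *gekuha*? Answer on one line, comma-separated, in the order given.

The pattern is front/back vowel harmony: -led when the last vowel of the stem is a front vowel (*bi*, *me*, *te*, *kugi*); -tar when the last vowel of the stem is a back vowel (*nilo*, *ga*).
Since the last vowel of *fi* is /i/ (a front vowel), it takes -led, giving *filed*.
*gekuha* — last vowel /a/ (a back vowel) → -tar → *gekuhatar*.

filed, gekuhatar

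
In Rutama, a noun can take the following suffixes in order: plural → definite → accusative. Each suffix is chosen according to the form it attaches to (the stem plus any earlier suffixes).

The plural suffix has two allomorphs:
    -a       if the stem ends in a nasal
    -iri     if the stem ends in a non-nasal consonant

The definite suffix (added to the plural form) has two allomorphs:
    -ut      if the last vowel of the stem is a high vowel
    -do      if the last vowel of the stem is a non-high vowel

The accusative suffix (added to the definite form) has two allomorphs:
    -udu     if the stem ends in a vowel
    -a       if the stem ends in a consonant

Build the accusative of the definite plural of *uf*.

ufiriuta

Since the final consonant of *uf* is /f/ (non-nasal), it takes -iri, giving *ufiri*.
The plural form *ufiri* — last vowel /i/ (a high vowel) → -ut → *ufiriut*.
The final sound of the definite form *ufiriut* is /t/, which is a consonant, so the accusative suffix is -a, giving *ufiriuta*.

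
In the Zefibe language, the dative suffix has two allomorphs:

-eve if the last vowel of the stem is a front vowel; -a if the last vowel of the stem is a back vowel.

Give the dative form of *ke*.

keeve

Since the last vowel of *ke* is /e/ (a front vowel), it takes -eve, giving *keeve*.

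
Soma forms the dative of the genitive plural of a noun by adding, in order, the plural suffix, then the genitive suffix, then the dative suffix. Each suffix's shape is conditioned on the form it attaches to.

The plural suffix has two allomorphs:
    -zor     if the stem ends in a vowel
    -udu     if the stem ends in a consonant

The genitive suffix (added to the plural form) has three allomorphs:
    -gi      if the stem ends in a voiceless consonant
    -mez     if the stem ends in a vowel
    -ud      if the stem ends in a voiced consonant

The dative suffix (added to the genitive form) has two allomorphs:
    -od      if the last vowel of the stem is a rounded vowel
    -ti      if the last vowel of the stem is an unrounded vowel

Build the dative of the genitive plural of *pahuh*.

The final sound of *pahuh* is /h/, which is a consonant, so the plural suffix is -udu, giving *pahuhudu*.
Since the final sound of the plural form *pahuhudu* is /u/ (a vowel), it takes -mez, giving *pahuhudumez*.
Since the last vowel of the genitive form *pahuhudumez* is /e/ (an unrounded vowel), it takes -ti, giving *pahuhudumezti*.

pahuhudumezti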